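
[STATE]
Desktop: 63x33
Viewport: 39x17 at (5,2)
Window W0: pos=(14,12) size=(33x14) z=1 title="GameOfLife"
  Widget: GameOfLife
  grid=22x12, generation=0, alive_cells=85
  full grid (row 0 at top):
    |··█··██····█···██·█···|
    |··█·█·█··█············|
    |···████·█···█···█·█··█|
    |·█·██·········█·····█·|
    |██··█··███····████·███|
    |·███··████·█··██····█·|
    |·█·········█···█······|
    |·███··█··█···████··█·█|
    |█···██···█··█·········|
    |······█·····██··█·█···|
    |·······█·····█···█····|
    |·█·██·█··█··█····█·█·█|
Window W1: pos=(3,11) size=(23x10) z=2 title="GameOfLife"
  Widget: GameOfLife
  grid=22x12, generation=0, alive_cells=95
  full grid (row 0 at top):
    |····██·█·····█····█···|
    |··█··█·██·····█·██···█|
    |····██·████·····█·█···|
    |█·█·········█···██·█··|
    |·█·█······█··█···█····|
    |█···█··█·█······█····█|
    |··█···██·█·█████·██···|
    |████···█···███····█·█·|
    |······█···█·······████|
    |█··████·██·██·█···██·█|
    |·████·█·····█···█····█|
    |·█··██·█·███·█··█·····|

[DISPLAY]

                                       
                                       
                                       
                                       
                                       
                                       
                                       
                                       
                                       
━━━━━━━━━━━━━━━━━━━━┓                  
GameOfLife          ┃━━━━━━━━━━━━━━━━━━
────────────────────┨                  
en: 0               ┃──────────────────
·█·········█···██·█·┃                  
█·█······█··█···█···┃···········       
···█··█·█······█····┃·█···█·█··█       
·█···██·█·█████·██··┃···█·····█·       


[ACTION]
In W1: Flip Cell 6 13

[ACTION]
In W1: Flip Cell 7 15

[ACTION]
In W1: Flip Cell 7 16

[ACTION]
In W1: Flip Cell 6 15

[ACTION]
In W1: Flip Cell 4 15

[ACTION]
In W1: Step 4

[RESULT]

                                       
                                       
                                       
                                       
                                       
                                       
                                       
                                       
                                       
━━━━━━━━━━━━━━━━━━━━┓                  
GameOfLife          ┃━━━━━━━━━━━━━━━━━━
────────────────────┨                  
en: 4               ┃──────────────────
····███······█······┃                  
·············█······┃···········       
···········███··██··┃·█···█·█··█       
···········█····██··┃···█·····█·       


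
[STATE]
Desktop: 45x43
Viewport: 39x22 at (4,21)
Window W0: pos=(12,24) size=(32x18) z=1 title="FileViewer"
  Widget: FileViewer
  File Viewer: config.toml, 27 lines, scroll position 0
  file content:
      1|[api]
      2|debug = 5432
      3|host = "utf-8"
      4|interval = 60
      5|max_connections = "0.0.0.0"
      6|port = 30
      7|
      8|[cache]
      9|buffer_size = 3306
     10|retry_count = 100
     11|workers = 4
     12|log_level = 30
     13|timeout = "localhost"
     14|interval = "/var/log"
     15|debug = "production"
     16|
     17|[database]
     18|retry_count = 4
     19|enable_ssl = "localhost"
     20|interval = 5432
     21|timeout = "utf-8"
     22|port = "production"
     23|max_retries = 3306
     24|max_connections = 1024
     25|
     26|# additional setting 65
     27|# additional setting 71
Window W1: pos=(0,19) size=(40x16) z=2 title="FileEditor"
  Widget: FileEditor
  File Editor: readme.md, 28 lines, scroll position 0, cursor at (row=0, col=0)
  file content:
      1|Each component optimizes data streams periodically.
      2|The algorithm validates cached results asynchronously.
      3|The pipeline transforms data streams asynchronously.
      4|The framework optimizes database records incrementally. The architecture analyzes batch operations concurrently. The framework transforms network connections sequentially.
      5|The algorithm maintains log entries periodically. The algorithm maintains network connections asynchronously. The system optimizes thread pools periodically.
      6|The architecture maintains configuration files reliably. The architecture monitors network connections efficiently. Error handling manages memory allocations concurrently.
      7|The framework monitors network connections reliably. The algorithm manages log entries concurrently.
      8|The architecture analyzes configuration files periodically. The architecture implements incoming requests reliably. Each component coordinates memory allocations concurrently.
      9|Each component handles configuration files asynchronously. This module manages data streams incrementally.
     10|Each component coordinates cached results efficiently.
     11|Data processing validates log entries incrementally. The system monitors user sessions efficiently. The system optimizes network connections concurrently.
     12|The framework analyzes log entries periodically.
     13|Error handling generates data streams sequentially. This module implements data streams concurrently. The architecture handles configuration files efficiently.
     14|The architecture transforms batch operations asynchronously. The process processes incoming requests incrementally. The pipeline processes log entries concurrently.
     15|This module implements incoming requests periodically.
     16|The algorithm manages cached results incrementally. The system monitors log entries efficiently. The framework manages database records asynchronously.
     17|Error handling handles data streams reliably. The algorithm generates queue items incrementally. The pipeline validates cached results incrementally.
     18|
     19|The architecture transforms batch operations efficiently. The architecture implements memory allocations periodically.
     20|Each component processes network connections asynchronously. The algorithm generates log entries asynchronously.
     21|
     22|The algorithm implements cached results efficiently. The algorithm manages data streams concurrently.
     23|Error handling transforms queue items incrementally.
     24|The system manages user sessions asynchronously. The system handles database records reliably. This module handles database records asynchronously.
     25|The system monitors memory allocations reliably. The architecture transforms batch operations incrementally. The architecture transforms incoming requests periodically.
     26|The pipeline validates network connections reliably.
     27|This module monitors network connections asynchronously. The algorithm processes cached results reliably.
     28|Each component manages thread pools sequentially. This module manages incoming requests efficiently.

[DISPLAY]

───────────────────────────────────┨   
h component optimizes data streams▲┃   
 algorithm validates cached result█┃   
 pipeline transforms data streams ░┃━━━
 framework optimizes database reco░┃   
 algorithm maintains log entries p░┃───
 architecture maintains configurat░┃  ▲
 framework monitors network connec░┃  █
 architecture analyzes configurati░┃  ░
h component handles configuration ░┃  ░
h component coordinates cached res░┃  ░
a processing validates log entries░┃  ░
 framework analyzes log entries pe▼┃  ░
━━━━━━━━━━━━━━━━━━━━━━━━━━━━━━━━━━━┛  ░
        ┃buffer_size = 3306           ░
        ┃retry_count = 100            ░
        ┃workers = 4                  ░
        ┃log_level = 30               ░
        ┃timeout = "localhost"        ░
        ┃interval = "/var/log"        ▼
        ┗━━━━━━━━━━━━━━━━━━━━━━━━━━━━━━
                                       


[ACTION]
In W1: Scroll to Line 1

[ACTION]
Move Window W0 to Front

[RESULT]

───────────────────────────────────┨   
h component optimizes data streams▲┃   
 algorithm validates cached result█┃   
 pipelin┏━━━━━━━━━━━━━━━━━━━━━━━━━━━━━━
 framewo┃ FileViewer                   
 algorit┠──────────────────────────────
 archite┃[api]                        ▲
 framewo┃debug = 5432                 █
 archite┃host = "utf-8"               ░
h compon┃interval = 60                ░
h compon┃max_connections = "0.0.0.0"  ░
a proces┃port = 30                    ░
 framewo┃                             ░
━━━━━━━━┃[cache]                      ░
        ┃buffer_size = 3306           ░
        ┃retry_count = 100            ░
        ┃workers = 4                  ░
        ┃log_level = 30               ░
        ┃timeout = "localhost"        ░
        ┃interval = "/var/log"        ▼
        ┗━━━━━━━━━━━━━━━━━━━━━━━━━━━━━━
                                       


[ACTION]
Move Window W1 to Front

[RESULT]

───────────────────────────────────┨   
h component optimizes data streams▲┃   
 algorithm validates cached result█┃   
 pipeline transforms data streams ░┃━━━
 framework optimizes database reco░┃   
 algorithm maintains log entries p░┃───
 architecture maintains configurat░┃  ▲
 framework monitors network connec░┃  █
 architecture analyzes configurati░┃  ░
h component handles configuration ░┃  ░
h component coordinates cached res░┃  ░
a processing validates log entries░┃  ░
 framework analyzes log entries pe▼┃  ░
━━━━━━━━━━━━━━━━━━━━━━━━━━━━━━━━━━━┛  ░
        ┃buffer_size = 3306           ░
        ┃retry_count = 100            ░
        ┃workers = 4                  ░
        ┃log_level = 30               ░
        ┃timeout = "localhost"        ░
        ┃interval = "/var/log"        ▼
        ┗━━━━━━━━━━━━━━━━━━━━━━━━━━━━━━
                                       


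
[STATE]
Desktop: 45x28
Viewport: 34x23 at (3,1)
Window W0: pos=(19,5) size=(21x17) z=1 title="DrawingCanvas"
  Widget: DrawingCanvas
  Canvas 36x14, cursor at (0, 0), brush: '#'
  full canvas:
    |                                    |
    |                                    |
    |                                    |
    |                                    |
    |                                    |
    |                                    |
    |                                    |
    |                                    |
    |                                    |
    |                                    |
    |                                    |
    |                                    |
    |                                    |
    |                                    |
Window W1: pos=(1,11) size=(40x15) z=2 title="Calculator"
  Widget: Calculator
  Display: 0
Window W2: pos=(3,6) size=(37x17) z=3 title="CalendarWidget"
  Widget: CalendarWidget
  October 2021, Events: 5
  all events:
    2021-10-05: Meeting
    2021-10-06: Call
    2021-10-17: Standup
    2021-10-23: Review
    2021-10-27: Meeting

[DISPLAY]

                                  
                                  
                                  
                                  
                ┏━━━━━━━━━━━━━━━━━
┏━━━━━━━━━━━━━━━━━━━━━━━━━━━━━━━━━
┃ CalendarWidget                  
┠─────────────────────────────────
┃            October 2021         
┃Mo Tu We Th Fr Sa Su             
┃             1  2  3             
┃ 4  5*  6*  7  8  9 10           
┃11 12 13 14 15 16 17*            
┃18 19 20 21 22 23* 24            
┃25 26 27* 28 29 30 31            
┃                                 
┃                                 
┃                                 
┃                                 
┃                                 
┃                                 
┗━━━━━━━━━━━━━━━━━━━━━━━━━━━━━━━━━
───┼───┼───┼───┤                  


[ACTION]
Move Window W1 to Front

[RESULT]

                                  
                                  
                                  
                                  
                ┏━━━━━━━━━━━━━━━━━
┏━━━━━━━━━━━━━━━━━━━━━━━━━━━━━━━━━
┃ CalendarWidget                  
┠─────────────────────────────────
┃            October 2021         
┃Mo Tu We Th Fr Sa Su             
━━━━━━━━━━━━━━━━━━━━━━━━━━━━━━━━━━
Calculator                        
──────────────────────────────────
                                  
───┬───┬───┬───┐                  
 7 │ 8 │ 9 │ ÷ │                  
───┼───┼───┼───┤                  
 4 │ 5 │ 6 │ × │                  
───┼───┼───┼───┤                  
 1 │ 2 │ 3 │ - │                  
───┼───┼───┼───┤                  
 0 │ . │ = │ + │                  
───┼───┼───┼───┤                  


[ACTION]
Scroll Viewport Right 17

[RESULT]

                                  
                                  
                                  
                                  
        ┏━━━━━━━━━━━━━━━━━━━┓     
━━━━━━━━━━━━━━━━━━━━━━━━━━━━┓     
arWidget                    ┃     
────────────────────────────┨     
     October 2021           ┃     
e Th Fr Sa Su               ┃     
━━━━━━━━━━━━━━━━━━━━━━━━━━━━━┓    
or                           ┃    
─────────────────────────────┨    
                            0┃    
───┬───┐                     ┃    
 9 │ ÷ │                     ┃    
───┼───┤                     ┃    
 6 │ × │                     ┃    
───┼───┤                     ┃    
 3 │ - │                     ┃    
───┼───┤                     ┃    
 = │ + │                     ┃    
───┼───┤                     ┃    


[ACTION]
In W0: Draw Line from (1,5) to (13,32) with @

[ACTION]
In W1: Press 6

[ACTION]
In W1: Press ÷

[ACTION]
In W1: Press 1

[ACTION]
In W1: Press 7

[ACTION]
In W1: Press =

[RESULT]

                                  
                                  
                                  
                                  
        ┏━━━━━━━━━━━━━━━━━━━┓     
━━━━━━━━━━━━━━━━━━━━━━━━━━━━┓     
arWidget                    ┃     
────────────────────────────┨     
     October 2021           ┃     
e Th Fr Sa Su               ┃     
━━━━━━━━━━━━━━━━━━━━━━━━━━━━━┓    
or                           ┃    
─────────────────────────────┨    
                 0.3529411765┃    
───┬───┐                     ┃    
 9 │ ÷ │                     ┃    
───┼───┤                     ┃    
 6 │ × │                     ┃    
───┼───┤                     ┃    
 3 │ - │                     ┃    
───┼───┤                     ┃    
 = │ + │                     ┃    
───┼───┤                     ┃    


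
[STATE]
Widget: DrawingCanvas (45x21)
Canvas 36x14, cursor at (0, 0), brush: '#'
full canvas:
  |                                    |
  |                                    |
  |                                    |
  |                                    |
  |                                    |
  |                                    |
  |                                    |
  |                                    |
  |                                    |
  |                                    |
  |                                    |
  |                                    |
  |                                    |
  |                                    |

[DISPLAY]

+                                            
                                             
                                             
                                             
                                             
                                             
                                             
                                             
                                             
                                             
                                             
                                             
                                             
                                             
                                             
                                             
                                             
                                             
                                             
                                             
                                             


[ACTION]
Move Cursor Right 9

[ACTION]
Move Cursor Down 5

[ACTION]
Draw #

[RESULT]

                                             
                                             
                                             
                                             
                                             
         #                                   
                                             
                                             
                                             
                                             
                                             
                                             
                                             
                                             
                                             
                                             
                                             
                                             
                                             
                                             
                                             


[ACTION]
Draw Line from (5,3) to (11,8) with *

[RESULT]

                                             
                                             
                                             
                                             
                                             
   *     #                                   
    *                                        
     *                                       
     *                                       
      *                                      
       *                                     
        *                                    
                                             
                                             
                                             
                                             
                                             
                                             
                                             
                                             
                                             


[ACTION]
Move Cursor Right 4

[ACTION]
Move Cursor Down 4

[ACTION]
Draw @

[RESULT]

                                             
                                             
                                             
                                             
                                             
   *     #                                   
    *                                        
     *                                       
     *                                       
      *      @                               
       *                                     
        *                                    
                                             
                                             
                                             
                                             
                                             
                                             
                                             
                                             
                                             


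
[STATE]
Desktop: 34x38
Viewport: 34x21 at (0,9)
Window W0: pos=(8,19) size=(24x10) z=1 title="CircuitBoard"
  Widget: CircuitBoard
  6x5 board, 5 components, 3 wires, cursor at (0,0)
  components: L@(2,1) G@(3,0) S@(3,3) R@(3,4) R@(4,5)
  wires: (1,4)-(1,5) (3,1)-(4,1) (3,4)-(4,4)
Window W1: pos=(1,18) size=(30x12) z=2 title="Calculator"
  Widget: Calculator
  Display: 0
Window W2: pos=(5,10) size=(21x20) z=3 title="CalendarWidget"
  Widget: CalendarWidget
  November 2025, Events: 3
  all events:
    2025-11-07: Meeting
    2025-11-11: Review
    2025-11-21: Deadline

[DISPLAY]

                                  
     ┏━━━━━━━━━━━━━━━━━━━┓        
     ┃ CalendarWidget    ┃        
     ┠───────────────────┨        
     ┃   November 2025   ┃        
     ┃Mo Tu We Th Fr Sa S┃        
     ┃                1  ┃        
     ┃ 3  4  5  6  7*  8 ┃        
     ┃10 11* 12 13 14 15 ┃        
 ┏━━━┃17 18 19 20 21* 22 ┃━━━━┓   
 ┃ Ca┃24 25 26 27 28 29 3┃    ┃┓  
 ┠───┃                   ┃────┨┃  
 ┃   ┃                   ┃   0┃┨  
 ┃┌──┃                   ┃    ┃┃  
 ┃│ 7┃                   ┃    ┃┃  
 ┃├──┃                   ┃    ┃┃  
 ┃│ 4┃                   ┃    ┃┃  
 ┃├──┃                   ┃    ┃┃  
 ┃│ 1┃                   ┃    ┃┃  
 ┃└──┃                   ┃    ┃┛  
 ┗━━━┗━━━━━━━━━━━━━━━━━━━┛━━━━┛   


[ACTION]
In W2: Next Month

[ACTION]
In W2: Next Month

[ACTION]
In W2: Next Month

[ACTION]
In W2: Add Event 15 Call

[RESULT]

                                  
     ┏━━━━━━━━━━━━━━━━━━━┓        
     ┃ CalendarWidget    ┃        
     ┠───────────────────┨        
     ┃   February 2026   ┃        
     ┃Mo Tu We Th Fr Sa S┃        
     ┃                   ┃        
     ┃ 2  3  4  5  6  7  ┃        
     ┃ 9 10 11 12 13 14 1┃        
 ┏━━━┃16 17 18 19 20 21 2┃━━━━┓   
 ┃ Ca┃23 24 25 26 27 28  ┃    ┃┓  
 ┠───┃                   ┃────┨┃  
 ┃   ┃                   ┃   0┃┨  
 ┃┌──┃                   ┃    ┃┃  
 ┃│ 7┃                   ┃    ┃┃  
 ┃├──┃                   ┃    ┃┃  
 ┃│ 4┃                   ┃    ┃┃  
 ┃├──┃                   ┃    ┃┃  
 ┃│ 1┃                   ┃    ┃┃  
 ┃└──┃                   ┃    ┃┛  
 ┗━━━┗━━━━━━━━━━━━━━━━━━━┛━━━━┛   


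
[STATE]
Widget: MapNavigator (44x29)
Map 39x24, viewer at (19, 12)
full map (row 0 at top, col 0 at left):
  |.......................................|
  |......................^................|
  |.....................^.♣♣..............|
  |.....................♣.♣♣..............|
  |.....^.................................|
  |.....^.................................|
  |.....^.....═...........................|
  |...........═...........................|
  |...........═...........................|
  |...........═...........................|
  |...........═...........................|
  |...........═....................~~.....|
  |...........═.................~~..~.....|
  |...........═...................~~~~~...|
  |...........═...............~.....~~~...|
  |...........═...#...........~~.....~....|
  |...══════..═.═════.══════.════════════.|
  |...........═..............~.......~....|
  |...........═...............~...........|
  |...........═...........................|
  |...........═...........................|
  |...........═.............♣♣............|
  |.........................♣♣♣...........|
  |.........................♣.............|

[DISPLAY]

                                            
                                            
   .......................................  
   ......................^................  
   .....................^.♣♣..............  
   .....................♣.♣♣..............  
   .....^.................................  
   .....^.................................  
   .....^.....═...........................  
   ...........═...........................  
   ...........═...........................  
   ...........═...........................  
   ...........═...........................  
   ...........═....................~~.....  
   ...........═.......@.........~~..~.....  
   ...........═...................~~~~~...  
   ...........═...............~.....~~~...  
   ...........═...#...........~~.....~....  
   ...══════..═.═════.══════.════════════.  
   ...........═..............~.......~....  
   ...........═...............~...........  
   ...........═...........................  
   ...........═...........................  
   ...........═.............♣♣............  
   .........................♣♣♣...........  
   .........................♣.............  
                                            
                                            
                                            


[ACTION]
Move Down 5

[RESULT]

   .....................♣.♣♣..............  
   .....^.................................  
   .....^.................................  
   .....^.....═...........................  
   ...........═...........................  
   ...........═...........................  
   ...........═...........................  
   ...........═...........................  
   ...........═....................~~.....  
   ...........═.................~~..~.....  
   ...........═...................~~~~~...  
   ...........═...............~.....~~~...  
   ...........═...#...........~~.....~....  
   ...══════..═.═════.══════.════════════.  
   ...........═.......@......~.......~....  
   ...........═...............~...........  
   ...........═...........................  
   ...........═...........................  
   ...........═.............♣♣............  
   .........................♣♣♣...........  
   .........................♣.............  
                                            
                                            
                                            
                                            
                                            
                                            
                                            
                                            


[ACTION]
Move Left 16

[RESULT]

                   .....................♣.♣♣
                   .....^...................
                   .....^...................
                   .....^.....═.............
                   ...........═.............
                   ...........═.............
                   ...........═.............
                   ...........═.............
                   ...........═.............
                   ...........═.............
                   ...........═.............
                   ...........═.............
                   ...........═...#.........
                   ...══════..═.═════.══════
                   ...@.......═.............
                   ...........═.............
                   ...........═.............
                   ...........═.............
                   ...........═.............
                   .........................
                   .........................
                                            
                                            
                                            
                                            
                                            
                                            
                                            
                                            


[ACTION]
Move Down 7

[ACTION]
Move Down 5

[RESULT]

                   ...........═.............
                   ...........═.............
                   ...........═.............
                   ...........═.............
                   ...........═.............
                   ...........═.............
                   ...........═...#.........
                   ...══════..═.═════.══════
                   ...........═.............
                   ...........═.............
                   ...........═.............
                   ...........═.............
                   ...........═.............
                   .........................
                   ...@.....................
                                            
                                            
                                            
                                            
                                            
                                            
                                            
                                            
                                            
                                            
                                            
                                            
                                            
                                            


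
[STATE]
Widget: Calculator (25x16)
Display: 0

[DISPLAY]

                        0
┌───┬───┬───┬───┐        
│ 7 │ 8 │ 9 │ ÷ │        
├───┼───┼───┼───┤        
│ 4 │ 5 │ 6 │ × │        
├───┼───┼───┼───┤        
│ 1 │ 2 │ 3 │ - │        
├───┼───┼───┼───┤        
│ 0 │ . │ = │ + │        
├───┼───┼───┼───┤        
│ C │ MC│ MR│ M+│        
└───┴───┴───┴───┘        
                         
                         
                         
                         


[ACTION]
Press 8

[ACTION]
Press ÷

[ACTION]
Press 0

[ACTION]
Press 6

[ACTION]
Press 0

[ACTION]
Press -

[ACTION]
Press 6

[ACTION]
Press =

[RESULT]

             -5.866666667
┌───┬───┬───┬───┐        
│ 7 │ 8 │ 9 │ ÷ │        
├───┼───┼───┼───┤        
│ 4 │ 5 │ 6 │ × │        
├───┼───┼───┼───┤        
│ 1 │ 2 │ 3 │ - │        
├───┼───┼───┼───┤        
│ 0 │ . │ = │ + │        
├───┼───┼───┼───┤        
│ C │ MC│ MR│ M+│        
└───┴───┴───┴───┘        
                         
                         
                         
                         


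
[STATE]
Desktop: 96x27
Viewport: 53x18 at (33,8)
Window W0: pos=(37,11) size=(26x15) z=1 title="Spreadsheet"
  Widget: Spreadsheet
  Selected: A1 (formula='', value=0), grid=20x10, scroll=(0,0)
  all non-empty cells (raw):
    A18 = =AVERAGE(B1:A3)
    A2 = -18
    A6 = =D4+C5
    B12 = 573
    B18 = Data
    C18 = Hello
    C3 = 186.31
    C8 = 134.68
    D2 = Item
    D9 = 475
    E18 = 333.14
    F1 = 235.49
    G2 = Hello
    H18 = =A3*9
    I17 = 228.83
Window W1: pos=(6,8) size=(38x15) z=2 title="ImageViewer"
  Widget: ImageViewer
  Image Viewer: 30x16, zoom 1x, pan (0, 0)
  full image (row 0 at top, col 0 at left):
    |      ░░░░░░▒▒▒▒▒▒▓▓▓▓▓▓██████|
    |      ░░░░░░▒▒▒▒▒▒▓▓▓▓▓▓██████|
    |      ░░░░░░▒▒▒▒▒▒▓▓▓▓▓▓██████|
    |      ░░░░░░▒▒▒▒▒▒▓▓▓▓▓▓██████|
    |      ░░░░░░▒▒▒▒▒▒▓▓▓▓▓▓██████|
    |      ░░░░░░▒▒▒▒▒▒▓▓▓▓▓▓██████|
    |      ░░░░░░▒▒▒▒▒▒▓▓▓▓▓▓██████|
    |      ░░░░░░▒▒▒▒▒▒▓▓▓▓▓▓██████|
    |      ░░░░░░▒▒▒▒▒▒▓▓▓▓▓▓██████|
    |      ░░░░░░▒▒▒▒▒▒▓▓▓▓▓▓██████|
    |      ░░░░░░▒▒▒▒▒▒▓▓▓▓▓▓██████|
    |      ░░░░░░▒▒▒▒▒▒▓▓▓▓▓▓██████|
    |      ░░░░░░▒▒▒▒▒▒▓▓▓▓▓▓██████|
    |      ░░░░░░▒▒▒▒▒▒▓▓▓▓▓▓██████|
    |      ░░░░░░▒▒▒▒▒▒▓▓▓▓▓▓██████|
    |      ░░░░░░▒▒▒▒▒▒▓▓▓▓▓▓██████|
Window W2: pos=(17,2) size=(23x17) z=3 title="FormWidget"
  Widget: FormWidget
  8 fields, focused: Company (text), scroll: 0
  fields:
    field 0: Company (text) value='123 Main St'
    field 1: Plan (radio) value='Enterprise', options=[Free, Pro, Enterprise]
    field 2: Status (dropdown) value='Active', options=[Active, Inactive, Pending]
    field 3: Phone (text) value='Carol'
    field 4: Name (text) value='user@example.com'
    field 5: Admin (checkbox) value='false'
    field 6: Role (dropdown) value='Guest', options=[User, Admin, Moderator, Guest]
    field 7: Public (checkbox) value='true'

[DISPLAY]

Carol]┃━━━┓                                          
user@]┃   ┃                                          
 ]    ┃───┨                                          
Gues▼]┃   ┃━━━━━━━━━━━━━━━━━━┓                       
x]    ┃   ┃dsheet            ┃                       
      ┃   ┃──────────────────┨                       
      ┃   ┃                  ┃                       
      ┃   ┃ A       B       C┃                       
      ┃   ┃------------------┃                       
      ┃   ┃   [0]       0    ┃                       
━━━━━━┛   ┃   -18       0    ┃                       
████      ┃     0       0  18┃                       
████      ┃     0       0    ┃                       
████      ┃     0       0    ┃                       
━━━━━━━━━━┛     0       0    ┃                       
    ┃  7        0       0    ┃                       
    ┃  8        0       0  13┃                       
    ┗━━━━━━━━━━━━━━━━━━━━━━━━┛                       


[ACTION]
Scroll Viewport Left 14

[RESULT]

 Phone:      [Carol]┃━━━┓                            
 Name:       [user@]┃   ┃                            
 Admin:      [ ]    ┃───┨                            
 Role:       [Gues▼]┃   ┃━━━━━━━━━━━━━━━━━━┓         
 Public:     [x]    ┃   ┃dsheet            ┃         
                    ┃   ┃──────────────────┨         
                    ┃   ┃                  ┃         
                    ┃   ┃ A       B       C┃         
                    ┃   ┃------------------┃         
                    ┃   ┃   [0]       0    ┃         
━━━━━━━━━━━━━━━━━━━━┛   ┃   -18       0    ┃         
▒▒▒▒▒▒▓▓▓▓▓▓██████      ┃     0       0  18┃         
▒▒▒▒▒▒▓▓▓▓▓▓██████      ┃     0       0    ┃         
▒▒▒▒▒▒▓▓▓▓▓▓██████      ┃     0       0    ┃         
━━━━━━━━━━━━━━━━━━━━━━━━┛     0       0    ┃         
                  ┃  7        0       0    ┃         
                  ┃  8        0       0  13┃         
                  ┗━━━━━━━━━━━━━━━━━━━━━━━━┛         


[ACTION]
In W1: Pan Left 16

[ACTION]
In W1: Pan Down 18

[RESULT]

 Phone:      [Carol]┃━━━┓                            
 Name:       [user@]┃   ┃                            
 Admin:      [ ]    ┃───┨                            
 Role:       [Gues▼]┃   ┃━━━━━━━━━━━━━━━━━━┓         
 Public:     [x]    ┃   ┃dsheet            ┃         
                    ┃   ┃──────────────────┨         
                    ┃   ┃                  ┃         
                    ┃   ┃ A       B       C┃         
                    ┃   ┃------------------┃         
                    ┃   ┃   [0]       0    ┃         
━━━━━━━━━━━━━━━━━━━━┛   ┃   -18       0    ┃         
                        ┃     0       0  18┃         
                        ┃     0       0    ┃         
                        ┃     0       0    ┃         
━━━━━━━━━━━━━━━━━━━━━━━━┛     0       0    ┃         
                  ┃  7        0       0    ┃         
                  ┃  8        0       0  13┃         
                  ┗━━━━━━━━━━━━━━━━━━━━━━━━┛         
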